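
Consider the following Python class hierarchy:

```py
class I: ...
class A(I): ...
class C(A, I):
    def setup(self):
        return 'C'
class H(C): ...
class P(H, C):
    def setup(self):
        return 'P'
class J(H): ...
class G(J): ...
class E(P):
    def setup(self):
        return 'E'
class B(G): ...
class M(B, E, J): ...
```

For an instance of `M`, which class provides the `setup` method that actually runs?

L[M] = M + merge(L[B], L[E], L[J], [B E J])
  take B:  [B G J H C A I object] + [E P H C A I object] + [J H C A I object] + [B E J]
  take G:  [G J H C A I object] + [E P H C A I object] + [J H C A I object] + [E J]
  take E:  [J H C A I object] + [E P H C A I object] + [J H C A I object] + [E J]
  take J:  [J H C A I object] + [P H C A I object] + [J H C A I object] + [J]
  take P:  [H C A I object] + [P H C A I object] + [H C A I object]
  take H:  [H C A I object] + [H C A I object] + [H C A I object]
  take C:  [C A I object] + [C A I object] + [C A I object]
  take A:  [A I object] + [A I object] + [A I object]
  take I:  [I object] + [I object] + [I object]
  take object:  [object] + [object] + [object]
MRO: M B G E J P H C A I object
setup is defined in: C, E, P. First along the MRO is E.

E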